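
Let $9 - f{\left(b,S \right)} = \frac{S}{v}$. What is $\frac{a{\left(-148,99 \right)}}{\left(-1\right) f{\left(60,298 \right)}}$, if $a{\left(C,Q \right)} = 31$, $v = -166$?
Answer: $- \frac{2573}{896} \approx -2.8717$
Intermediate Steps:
$f{\left(b,S \right)} = 9 + \frac{S}{166}$ ($f{\left(b,S \right)} = 9 - \frac{S}{-166} = 9 - S \left(- \frac{1}{166}\right) = 9 - - \frac{S}{166} = 9 + \frac{S}{166}$)
$\frac{a{\left(-148,99 \right)}}{\left(-1\right) f{\left(60,298 \right)}} = \frac{31}{\left(-1\right) \left(9 + \frac{1}{166} \cdot 298\right)} = \frac{31}{\left(-1\right) \left(9 + \frac{149}{83}\right)} = \frac{31}{\left(-1\right) \frac{896}{83}} = \frac{31}{- \frac{896}{83}} = 31 \left(- \frac{83}{896}\right) = - \frac{2573}{896}$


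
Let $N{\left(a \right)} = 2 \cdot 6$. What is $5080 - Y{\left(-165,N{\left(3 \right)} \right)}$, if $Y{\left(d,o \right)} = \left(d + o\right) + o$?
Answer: $5221$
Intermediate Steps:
$N{\left(a \right)} = 12$
$Y{\left(d,o \right)} = d + 2 o$
$5080 - Y{\left(-165,N{\left(3 \right)} \right)} = 5080 - \left(-165 + 2 \cdot 12\right) = 5080 - \left(-165 + 24\right) = 5080 - -141 = 5080 + 141 = 5221$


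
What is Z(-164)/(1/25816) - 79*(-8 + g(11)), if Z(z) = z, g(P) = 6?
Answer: -4233666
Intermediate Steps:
Z(-164)/(1/25816) - 79*(-8 + g(11)) = -164/(1/25816) - 79*(-8 + 6) = -164/1/25816 - 79*(-2) = -164*25816 - 1*(-158) = -4233824 + 158 = -4233666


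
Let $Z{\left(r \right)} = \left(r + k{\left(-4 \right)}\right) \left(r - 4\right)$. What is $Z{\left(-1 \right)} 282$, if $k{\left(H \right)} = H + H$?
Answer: $12690$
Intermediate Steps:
$k{\left(H \right)} = 2 H$
$Z{\left(r \right)} = \left(-8 + r\right) \left(-4 + r\right)$ ($Z{\left(r \right)} = \left(r + 2 \left(-4\right)\right) \left(r - 4\right) = \left(r - 8\right) \left(-4 + r\right) = \left(-8 + r\right) \left(-4 + r\right)$)
$Z{\left(-1 \right)} 282 = \left(32 + \left(-1\right)^{2} - -12\right) 282 = \left(32 + 1 + 12\right) 282 = 45 \cdot 282 = 12690$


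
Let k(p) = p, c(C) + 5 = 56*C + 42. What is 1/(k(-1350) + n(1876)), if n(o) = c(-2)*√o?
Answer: 3/19400 - √469/58200 ≈ -0.00021746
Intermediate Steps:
c(C) = 37 + 56*C (c(C) = -5 + (56*C + 42) = -5 + (42 + 56*C) = 37 + 56*C)
n(o) = -75*√o (n(o) = (37 + 56*(-2))*√o = (37 - 112)*√o = -75*√o)
1/(k(-1350) + n(1876)) = 1/(-1350 - 150*√469)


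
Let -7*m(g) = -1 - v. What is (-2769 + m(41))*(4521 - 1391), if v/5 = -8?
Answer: -60790860/7 ≈ -8.6844e+6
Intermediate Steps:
v = -40 (v = 5*(-8) = -40)
m(g) = -39/7 (m(g) = -(-1 - 1*(-40))/7 = -(-1 + 40)/7 = -1/7*39 = -39/7)
(-2769 + m(41))*(4521 - 1391) = (-2769 - 39/7)*(4521 - 1391) = -19422/7*3130 = -60790860/7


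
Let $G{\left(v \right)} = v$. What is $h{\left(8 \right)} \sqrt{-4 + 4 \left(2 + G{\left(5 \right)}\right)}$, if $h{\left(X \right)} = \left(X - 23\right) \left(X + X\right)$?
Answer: $- 480 \sqrt{6} \approx -1175.8$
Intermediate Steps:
$h{\left(X \right)} = 2 X \left(-23 + X\right)$ ($h{\left(X \right)} = \left(-23 + X\right) 2 X = 2 X \left(-23 + X\right)$)
$h{\left(8 \right)} \sqrt{-4 + 4 \left(2 + G{\left(5 \right)}\right)} = 2 \cdot 8 \left(-23 + 8\right) \sqrt{-4 + 4 \left(2 + 5\right)} = 2 \cdot 8 \left(-15\right) \sqrt{-4 + 4 \cdot 7} = - 240 \sqrt{-4 + 28} = - 240 \sqrt{24} = - 240 \cdot 2 \sqrt{6} = - 480 \sqrt{6}$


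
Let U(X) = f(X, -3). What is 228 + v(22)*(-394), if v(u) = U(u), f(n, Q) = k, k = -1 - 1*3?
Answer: 1804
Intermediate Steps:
k = -4 (k = -1 - 3 = -4)
f(n, Q) = -4
U(X) = -4
v(u) = -4
228 + v(22)*(-394) = 228 - 4*(-394) = 228 + 1576 = 1804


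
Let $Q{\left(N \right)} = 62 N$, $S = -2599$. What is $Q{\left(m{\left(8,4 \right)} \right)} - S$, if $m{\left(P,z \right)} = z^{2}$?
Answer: $3591$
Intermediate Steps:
$Q{\left(m{\left(8,4 \right)} \right)} - S = 62 \cdot 4^{2} - -2599 = 62 \cdot 16 + 2599 = 992 + 2599 = 3591$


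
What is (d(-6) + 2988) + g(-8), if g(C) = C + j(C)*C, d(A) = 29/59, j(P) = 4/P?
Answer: 176085/59 ≈ 2984.5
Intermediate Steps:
d(A) = 29/59 (d(A) = 29*(1/59) = 29/59)
g(C) = 4 + C (g(C) = C + (4/C)*C = C + 4 = 4 + C)
(d(-6) + 2988) + g(-8) = (29/59 + 2988) + (4 - 8) = 176321/59 - 4 = 176085/59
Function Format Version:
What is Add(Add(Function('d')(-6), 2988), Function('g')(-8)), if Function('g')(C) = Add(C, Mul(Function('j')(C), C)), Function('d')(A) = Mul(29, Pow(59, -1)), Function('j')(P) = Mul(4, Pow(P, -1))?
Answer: Rational(176085, 59) ≈ 2984.5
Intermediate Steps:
Function('d')(A) = Rational(29, 59) (Function('d')(A) = Mul(29, Rational(1, 59)) = Rational(29, 59))
Function('g')(C) = Add(4, C) (Function('g')(C) = Add(C, Mul(Mul(4, Pow(C, -1)), C)) = Add(C, 4) = Add(4, C))
Add(Add(Function('d')(-6), 2988), Function('g')(-8)) = Add(Add(Rational(29, 59), 2988), Add(4, -8)) = Add(Rational(176321, 59), -4) = Rational(176085, 59)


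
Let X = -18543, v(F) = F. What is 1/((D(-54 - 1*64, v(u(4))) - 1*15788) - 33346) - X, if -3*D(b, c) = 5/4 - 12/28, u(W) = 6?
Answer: 76532134413/4127279 ≈ 18543.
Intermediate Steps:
D(b, c) = -23/84 (D(b, c) = -(5/4 - 12/28)/3 = -(5*(1/4) - 12*1/28)/3 = -(5/4 - 3/7)/3 = -1/3*23/28 = -23/84)
1/((D(-54 - 1*64, v(u(4))) - 1*15788) - 33346) - X = 1/((-23/84 - 1*15788) - 33346) - 1*(-18543) = 1/((-23/84 - 15788) - 33346) + 18543 = 1/(-1326215/84 - 33346) + 18543 = 1/(-4127279/84) + 18543 = -84/4127279 + 18543 = 76532134413/4127279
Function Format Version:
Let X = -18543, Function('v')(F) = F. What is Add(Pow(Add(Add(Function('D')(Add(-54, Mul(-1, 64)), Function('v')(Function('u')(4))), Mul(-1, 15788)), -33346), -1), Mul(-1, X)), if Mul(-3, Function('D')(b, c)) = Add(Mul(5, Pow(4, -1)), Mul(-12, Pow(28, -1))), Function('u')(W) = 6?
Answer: Rational(76532134413, 4127279) ≈ 18543.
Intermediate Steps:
Function('D')(b, c) = Rational(-23, 84) (Function('D')(b, c) = Mul(Rational(-1, 3), Add(Mul(5, Pow(4, -1)), Mul(-12, Pow(28, -1)))) = Mul(Rational(-1, 3), Add(Mul(5, Rational(1, 4)), Mul(-12, Rational(1, 28)))) = Mul(Rational(-1, 3), Add(Rational(5, 4), Rational(-3, 7))) = Mul(Rational(-1, 3), Rational(23, 28)) = Rational(-23, 84))
Add(Pow(Add(Add(Function('D')(Add(-54, Mul(-1, 64)), Function('v')(Function('u')(4))), Mul(-1, 15788)), -33346), -1), Mul(-1, X)) = Add(Pow(Add(Add(Rational(-23, 84), Mul(-1, 15788)), -33346), -1), Mul(-1, -18543)) = Add(Pow(Add(Add(Rational(-23, 84), -15788), -33346), -1), 18543) = Add(Pow(Add(Rational(-1326215, 84), -33346), -1), 18543) = Add(Pow(Rational(-4127279, 84), -1), 18543) = Add(Rational(-84, 4127279), 18543) = Rational(76532134413, 4127279)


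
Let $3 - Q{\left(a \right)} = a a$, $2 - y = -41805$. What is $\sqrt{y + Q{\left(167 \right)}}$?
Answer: $\sqrt{13921} \approx 117.99$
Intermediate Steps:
$y = 41807$ ($y = 2 - -41805 = 2 + 41805 = 41807$)
$Q{\left(a \right)} = 3 - a^{2}$ ($Q{\left(a \right)} = 3 - a a = 3 - a^{2}$)
$\sqrt{y + Q{\left(167 \right)}} = \sqrt{41807 + \left(3 - 167^{2}\right)} = \sqrt{41807 + \left(3 - 27889\right)} = \sqrt{41807 - 27886} = \sqrt{13921}$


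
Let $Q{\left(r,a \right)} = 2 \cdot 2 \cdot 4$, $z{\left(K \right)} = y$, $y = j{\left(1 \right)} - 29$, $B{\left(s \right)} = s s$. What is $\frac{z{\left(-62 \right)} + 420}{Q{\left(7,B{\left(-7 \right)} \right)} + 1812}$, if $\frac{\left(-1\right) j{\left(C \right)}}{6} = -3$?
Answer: $\frac{409}{1828} \approx 0.22374$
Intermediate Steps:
$j{\left(C \right)} = 18$ ($j{\left(C \right)} = \left(-6\right) \left(-3\right) = 18$)
$B{\left(s \right)} = s^{2}$
$y = -11$ ($y = 18 - 29 = -11$)
$z{\left(K \right)} = -11$
$Q{\left(r,a \right)} = 16$ ($Q{\left(r,a \right)} = 4 \cdot 4 = 16$)
$\frac{z{\left(-62 \right)} + 420}{Q{\left(7,B{\left(-7 \right)} \right)} + 1812} = \frac{-11 + 420}{16 + 1812} = \frac{409}{1828}$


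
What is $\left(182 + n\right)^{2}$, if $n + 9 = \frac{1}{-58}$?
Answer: $\frac{100661089}{3364} \approx 29923.0$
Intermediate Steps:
$n = - \frac{523}{58}$ ($n = -9 + \frac{1}{-58} = -9 - \frac{1}{58} = - \frac{523}{58} \approx -9.0172$)
$\left(182 + n\right)^{2} = \left(182 - \frac{523}{58}\right)^{2} = \left(\frac{10033}{58}\right)^{2} = \frac{100661089}{3364}$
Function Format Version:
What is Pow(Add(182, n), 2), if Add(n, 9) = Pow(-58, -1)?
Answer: Rational(100661089, 3364) ≈ 29923.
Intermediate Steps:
n = Rational(-523, 58) (n = Add(-9, Pow(-58, -1)) = Add(-9, Rational(-1, 58)) = Rational(-523, 58) ≈ -9.0172)
Pow(Add(182, n), 2) = Pow(Add(182, Rational(-523, 58)), 2) = Pow(Rational(10033, 58), 2) = Rational(100661089, 3364)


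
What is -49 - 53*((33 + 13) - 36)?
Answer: -579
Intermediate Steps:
-49 - 53*((33 + 13) - 36) = -49 - 53*(46 - 36) = -49 - 53*10 = -49 - 530 = -579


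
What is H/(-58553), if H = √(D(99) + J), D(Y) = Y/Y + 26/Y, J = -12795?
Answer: -2*I*√3483095/1932249 ≈ -0.0019317*I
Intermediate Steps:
D(Y) = 1 + 26/Y
H = 2*I*√3483095/33 (H = √((26 + 99)/99 - 12795) = √((1/99)*125 - 12795) = √(125/99 - 12795) = √(-1266580/99) = 2*I*√3483095/33 ≈ 113.11*I)
H/(-58553) = (2*I*√3483095/33)/(-58553) = (2*I*√3483095/33)*(-1/58553) = -2*I*√3483095/1932249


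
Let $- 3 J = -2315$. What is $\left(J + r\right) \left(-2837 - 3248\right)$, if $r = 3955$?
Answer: $- \frac{86285300}{3} \approx -2.8762 \cdot 10^{7}$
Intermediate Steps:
$J = \frac{2315}{3}$ ($J = \left(- \frac{1}{3}\right) \left(-2315\right) = \frac{2315}{3} \approx 771.67$)
$\left(J + r\right) \left(-2837 - 3248\right) = \left(\frac{2315}{3} + 3955\right) \left(-2837 - 3248\right) = \frac{14180}{3} \left(-6085\right) = - \frac{86285300}{3}$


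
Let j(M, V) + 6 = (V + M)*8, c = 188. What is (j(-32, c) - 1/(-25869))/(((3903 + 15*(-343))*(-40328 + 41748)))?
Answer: -32129299/45623603160 ≈ -0.00070423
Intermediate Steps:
j(M, V) = -6 + 8*M + 8*V (j(M, V) = -6 + (V + M)*8 = -6 + (M + V)*8 = -6 + (8*M + 8*V) = -6 + 8*M + 8*V)
(j(-32, c) - 1/(-25869))/(((3903 + 15*(-343))*(-40328 + 41748))) = ((-6 + 8*(-32) + 8*188) - 1/(-25869))/(((3903 + 15*(-343))*(-40328 + 41748))) = ((-6 - 256 + 1504) - 1*(-1/25869))/(((3903 - 5145)*1420)) = (1242 + 1/25869)/((-1242*1420)) = (32129299/25869)/(-1763640) = (32129299/25869)*(-1/1763640) = -32129299/45623603160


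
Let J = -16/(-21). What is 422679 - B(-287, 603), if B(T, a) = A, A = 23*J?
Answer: 8875891/21 ≈ 4.2266e+5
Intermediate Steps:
J = 16/21 (J = -16*(-1/21) = 16/21 ≈ 0.76190)
A = 368/21 (A = 23*(16/21) = 368/21 ≈ 17.524)
B(T, a) = 368/21
422679 - B(-287, 603) = 422679 - 1*368/21 = 422679 - 368/21 = 8875891/21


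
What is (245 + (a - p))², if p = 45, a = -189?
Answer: 121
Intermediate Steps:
(245 + (a - p))² = (245 + (-189 - 1*45))² = (245 + (-189 - 45))² = (245 - 234)² = 11² = 121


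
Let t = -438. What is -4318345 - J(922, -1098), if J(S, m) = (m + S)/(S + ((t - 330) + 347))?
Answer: -2163490669/501 ≈ -4.3183e+6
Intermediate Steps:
J(S, m) = (S + m)/(-421 + S) (J(S, m) = (m + S)/(S + ((-438 - 330) + 347)) = (S + m)/(S + (-768 + 347)) = (S + m)/(S - 421) = (S + m)/(-421 + S))
-4318345 - J(922, -1098) = -4318345 - (922 - 1098)/(-421 + 922) = -4318345 - (-176)/501 = -4318345 - 1*(-176/501) = -4318345 + 176/501 = -2163490669/501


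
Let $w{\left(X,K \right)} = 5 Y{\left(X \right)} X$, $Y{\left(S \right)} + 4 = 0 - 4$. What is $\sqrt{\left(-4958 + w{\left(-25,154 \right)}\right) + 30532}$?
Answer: $\sqrt{26574} \approx 163.02$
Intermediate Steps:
$Y{\left(S \right)} = -8$ ($Y{\left(S \right)} = -4 + \left(0 - 4\right) = -4 - 4 = -8$)
$w{\left(X,K \right)} = - 40 X$ ($w{\left(X,K \right)} = 5 \left(-8\right) X = - 40 X$)
$\sqrt{\left(-4958 + w{\left(-25,154 \right)}\right) + 30532} = \sqrt{\left(-4958 - -1000\right) + 30532} = \sqrt{\left(-4958 + 1000\right) + 30532} = \sqrt{-3958 + 30532} = \sqrt{26574}$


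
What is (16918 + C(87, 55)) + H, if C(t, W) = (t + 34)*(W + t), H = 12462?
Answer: 46562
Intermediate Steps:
C(t, W) = (34 + t)*(W + t)
(16918 + C(87, 55)) + H = (16918 + (87**2 + 34*55 + 34*87 + 55*87)) + 12462 = (16918 + (7569 + 1870 + 2958 + 4785)) + 12462 = (16918 + 17182) + 12462 = 34100 + 12462 = 46562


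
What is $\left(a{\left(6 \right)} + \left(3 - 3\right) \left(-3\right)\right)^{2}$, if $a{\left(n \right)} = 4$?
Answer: $16$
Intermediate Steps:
$\left(a{\left(6 \right)} + \left(3 - 3\right) \left(-3\right)\right)^{2} = \left(4 + \left(3 - 3\right) \left(-3\right)\right)^{2} = \left(4 + 0 \left(-3\right)\right)^{2} = \left(4 + 0\right)^{2} = 4^{2} = 16$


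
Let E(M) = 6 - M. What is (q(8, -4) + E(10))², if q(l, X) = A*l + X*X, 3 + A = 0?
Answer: 144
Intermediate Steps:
A = -3 (A = -3 + 0 = -3)
q(l, X) = X² - 3*l (q(l, X) = -3*l + X*X = -3*l + X² = X² - 3*l)
(q(8, -4) + E(10))² = (((-4)² - 3*8) + (6 - 1*10))² = ((16 - 24) + (6 - 10))² = (-8 - 4)² = (-12)² = 144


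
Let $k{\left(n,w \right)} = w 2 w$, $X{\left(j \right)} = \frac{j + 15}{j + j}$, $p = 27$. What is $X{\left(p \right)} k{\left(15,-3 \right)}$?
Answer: $14$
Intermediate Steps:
$X{\left(j \right)} = \frac{15 + j}{2 j}$
$k{\left(n,w \right)} = 2 w^{2}$ ($k{\left(n,w \right)} = 2 w w = 2 w^{2}$)
$X{\left(p \right)} k{\left(15,-3 \right)} = \frac{15 + 27}{2 \cdot 27} \cdot 2 \left(-3\right)^{2} = \frac{1}{2} \cdot \frac{1}{27} \cdot 42 \cdot 2 \cdot 9 = \frac{7}{9} \cdot 18 = 14$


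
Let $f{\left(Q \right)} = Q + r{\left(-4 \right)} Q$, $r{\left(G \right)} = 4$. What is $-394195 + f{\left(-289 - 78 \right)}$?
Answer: $-396030$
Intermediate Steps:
$f{\left(Q \right)} = 5 Q$ ($f{\left(Q \right)} = Q + 4 Q = 5 Q$)
$-394195 + f{\left(-289 - 78 \right)} = -394195 + 5 \left(-289 - 78\right) = -394195 + 5 \left(-367\right) = -394195 - 1835 = -396030$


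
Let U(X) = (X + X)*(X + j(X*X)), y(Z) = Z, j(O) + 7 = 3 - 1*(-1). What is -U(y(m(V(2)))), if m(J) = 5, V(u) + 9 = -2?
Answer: -20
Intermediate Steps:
V(u) = -11 (V(u) = -9 - 2 = -11)
j(O) = -3 (j(O) = -7 + (3 - 1*(-1)) = -7 + (3 + 1) = -7 + 4 = -3)
U(X) = 2*X*(-3 + X) (U(X) = (X + X)*(X - 3) = (2*X)*(-3 + X) = 2*X*(-3 + X))
-U(y(m(V(2)))) = -2*5*(-3 + 5) = -2*5*2 = -1*20 = -20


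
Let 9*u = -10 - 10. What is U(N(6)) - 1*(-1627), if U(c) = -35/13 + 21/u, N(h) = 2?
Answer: 419863/260 ≈ 1614.9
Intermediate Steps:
u = -20/9 (u = (-10 - 10)/9 = (⅑)*(-20) = -20/9 ≈ -2.2222)
U(c) = -3157/260 (U(c) = -35/13 + 21/(-20/9) = -35*1/13 + 21*(-9/20) = -35/13 - 189/20 = -3157/260)
U(N(6)) - 1*(-1627) = -3157/260 - 1*(-1627) = -3157/260 + 1627 = 419863/260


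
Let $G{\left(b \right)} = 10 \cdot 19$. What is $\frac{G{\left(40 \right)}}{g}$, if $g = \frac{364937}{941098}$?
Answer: $\frac{178808620}{364937} \approx 489.97$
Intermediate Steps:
$G{\left(b \right)} = 190$
$g = \frac{364937}{941098}$ ($g = 364937 \cdot \frac{1}{941098} = \frac{364937}{941098} \approx 0.38778$)
$\frac{G{\left(40 \right)}}{g} = \frac{190}{\frac{364937}{941098}} = 190 \cdot \frac{941098}{364937} = \frac{178808620}{364937}$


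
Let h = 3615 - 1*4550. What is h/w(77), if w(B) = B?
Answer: -85/7 ≈ -12.143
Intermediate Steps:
h = -935 (h = 3615 - 4550 = -935)
h/w(77) = -935/77 = -935*1/77 = -85/7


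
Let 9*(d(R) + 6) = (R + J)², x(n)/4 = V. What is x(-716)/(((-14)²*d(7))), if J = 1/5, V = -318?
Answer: 1325/49 ≈ 27.041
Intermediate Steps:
J = ⅕ ≈ 0.20000
x(n) = -1272 (x(n) = 4*(-318) = -1272)
d(R) = -6 + (⅕ + R)²/9 (d(R) = -6 + (R + ⅕)²/9 = -6 + (⅕ + R)²/9)
x(-716)/(((-14)²*d(7))) = -1272*1/(196*(-6 + (1 + 5*7)²/225)) = -1272*1/(196*(-6 + (1 + 35)²/225)) = -1272*1/(196*(-6 + (1/225)*36²)) = -1272*1/(196*(-6 + (1/225)*1296)) = -1272*1/(196*(-6 + 144/25)) = -1272/(196*(-6/25)) = -1272/(-1176/25) = -1272*(-25/1176) = 1325/49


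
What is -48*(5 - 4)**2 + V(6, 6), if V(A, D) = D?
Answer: -42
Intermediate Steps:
-48*(5 - 4)**2 + V(6, 6) = -48*(5 - 4)**2 + 6 = -48*1**2 + 6 = -48*1 + 6 = -48 + 6 = -42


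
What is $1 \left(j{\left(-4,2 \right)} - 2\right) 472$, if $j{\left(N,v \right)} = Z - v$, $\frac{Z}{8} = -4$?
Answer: $-16992$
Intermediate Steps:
$Z = -32$ ($Z = 8 \left(-4\right) = -32$)
$j{\left(N,v \right)} = -32 - v$
$1 \left(j{\left(-4,2 \right)} - 2\right) 472 = 1 \left(\left(-32 - 2\right) - 2\right) 472 = 1 \left(-34 - 2\right) 472 = 1 \left(-36\right) 472 = \left(-36\right) 472 = -16992$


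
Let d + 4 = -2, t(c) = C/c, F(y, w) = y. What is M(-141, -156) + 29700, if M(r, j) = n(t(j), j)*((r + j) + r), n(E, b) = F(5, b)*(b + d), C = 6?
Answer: 384480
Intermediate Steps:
t(c) = 6/c
d = -6 (d = -4 - 2 = -6)
n(E, b) = -30 + 5*b (n(E, b) = 5*(b - 6) = 5*(-6 + b) = -30 + 5*b)
M(r, j) = (-30 + 5*j)*(j + 2*r) (M(r, j) = (-30 + 5*j)*((r + j) + r) = (-30 + 5*j)*((j + r) + r) = (-30 + 5*j)*(j + 2*r))
M(-141, -156) + 29700 = 5*(-6 - 156)*(-156 + 2*(-141)) + 29700 = 5*(-162)*(-156 - 282) + 29700 = 5*(-162)*(-438) + 29700 = 354780 + 29700 = 384480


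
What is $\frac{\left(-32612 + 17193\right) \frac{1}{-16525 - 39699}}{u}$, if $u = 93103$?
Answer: $\frac{15419}{5234623072} \approx 2.9456 \cdot 10^{-6}$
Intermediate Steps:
$\frac{\left(-32612 + 17193\right) \frac{1}{-16525 - 39699}}{u} = \frac{\left(-32612 + 17193\right) \frac{1}{-16525 - 39699}}{93103} = - \frac{15419}{-56224} \cdot \frac{1}{93103} = \left(-15419\right) \left(- \frac{1}{56224}\right) \frac{1}{93103} = \frac{15419}{56224} \cdot \frac{1}{93103} = \frac{15419}{5234623072}$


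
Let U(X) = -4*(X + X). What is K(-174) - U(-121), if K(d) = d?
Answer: -1142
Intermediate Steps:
U(X) = -8*X
K(-174) - U(-121) = -174 - (-8)*(-121) = -174 - 1*968 = -174 - 968 = -1142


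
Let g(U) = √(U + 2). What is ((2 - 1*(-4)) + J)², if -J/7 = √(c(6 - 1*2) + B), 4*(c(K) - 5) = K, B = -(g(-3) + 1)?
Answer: (6 - 7*√(5 - I))² ≈ 92.243 - 30.309*I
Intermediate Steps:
g(U) = √(2 + U)
B = -1 - I (B = -(√(2 - 3) + 1) = -(√(-1) + 1) = -(I + 1) = -(1 + I) = -1 - I ≈ -1.0 - 1.0*I)
c(K) = 5 + K/4
J = -7*√(5 - I) (J = -7*√((5 + (6 - 1*2)/4) + (-1 - I)) = -7*√((5 + (6 - 2)/4) + (-1 - I)) = -7*√((5 + (¼)*4) + (-1 - I)) = -7*√((5 + 1) + (-1 - I)) = -7*√(6 + (-1 - I)) = -7*√(5 - I) ≈ -15.73 + 1.5576*I)
((2 - 1*(-4)) + J)² = ((2 - 1*(-4)) - 7*√(5 - I))² = ((2 + 4) - 7*√(5 - I))² = (6 - 7*√(5 - I))²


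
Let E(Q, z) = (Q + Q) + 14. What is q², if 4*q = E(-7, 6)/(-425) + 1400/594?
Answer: 30625/88209 ≈ 0.34719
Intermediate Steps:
E(Q, z) = 14 + 2*Q (E(Q, z) = 2*Q + 14 = 14 + 2*Q)
q = 175/297 (q = ((14 + 2*(-7))/(-425) + 1400/594)/4 = ((14 - 14)*(-1/425) + 1400*(1/594))/4 = (0*(-1/425) + 700/297)/4 = (0 + 700/297)/4 = (¼)*(700/297) = 175/297 ≈ 0.58923)
q² = (175/297)² = 30625/88209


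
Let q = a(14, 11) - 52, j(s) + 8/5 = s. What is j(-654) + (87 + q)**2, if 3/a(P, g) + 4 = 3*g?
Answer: 2424822/4205 ≈ 576.65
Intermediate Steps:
j(s) = -8/5 + s
a(P, g) = 3/(-4 + 3*g)
q = -1505/29 (q = 3/(-4 + 3*11) - 52 = 3/(-4 + 33) - 52 = 3/29 - 52 = -1505/29 ≈ -51.897)
j(-654) + (87 + q)**2 = (-8/5 - 654) + (87 - 1505/29)**2 = -3278/5 + (1018/29)**2 = -3278/5 + 1036324/841 = 2424822/4205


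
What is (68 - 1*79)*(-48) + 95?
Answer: 623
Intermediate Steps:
(68 - 1*79)*(-48) + 95 = (68 - 79)*(-48) + 95 = -11*(-48) + 95 = 528 + 95 = 623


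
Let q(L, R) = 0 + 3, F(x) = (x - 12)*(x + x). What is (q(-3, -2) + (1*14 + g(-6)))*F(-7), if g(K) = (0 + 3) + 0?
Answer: 5320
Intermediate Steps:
F(x) = 2*x*(-12 + x) (F(x) = (-12 + x)*(2*x) = 2*x*(-12 + x))
q(L, R) = 3
g(K) = 3 (g(K) = 3 + 0 = 3)
(q(-3, -2) + (1*14 + g(-6)))*F(-7) = (3 + (1*14 + 3))*(2*(-7)*(-12 - 7)) = (3 + (14 + 3))*(2*(-7)*(-19)) = (3 + 17)*266 = 20*266 = 5320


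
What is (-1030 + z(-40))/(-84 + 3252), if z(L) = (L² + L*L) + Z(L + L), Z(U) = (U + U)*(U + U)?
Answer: 13885/1584 ≈ 8.7658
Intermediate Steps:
Z(U) = 4*U² (Z(U) = (2*U)*(2*U) = 4*U²)
z(L) = 18*L² (z(L) = (L² + L*L) + 4*(L + L)² = (L² + L²) + 4*(2*L)² = 2*L² + 4*(4*L²) = 2*L² + 16*L² = 18*L²)
(-1030 + z(-40))/(-84 + 3252) = (-1030 + 18*(-40)²)/(-84 + 3252) = (-1030 + 18*1600)/3168 = (-1030 + 28800)*(1/3168) = 27770*(1/3168) = 13885/1584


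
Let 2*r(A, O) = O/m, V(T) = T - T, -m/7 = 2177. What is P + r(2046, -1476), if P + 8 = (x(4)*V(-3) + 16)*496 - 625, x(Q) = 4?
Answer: 111291155/15239 ≈ 7303.0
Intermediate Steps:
m = -15239 (m = -7*2177 = -15239)
V(T) = 0
r(A, O) = -O/30478 (r(A, O) = (O/(-15239))/2 = (O*(-1/15239))/2 = (-O/15239)/2 = -O/30478)
P = 7303 (P = -8 + ((4*0 + 16)*496 - 625) = -8 + ((0 + 16)*496 - 625) = -8 + (16*496 - 625) = -8 + (7936 - 625) = -8 + 7311 = 7303)
P + r(2046, -1476) = 7303 - 1/30478*(-1476) = 7303 + 738/15239 = 111291155/15239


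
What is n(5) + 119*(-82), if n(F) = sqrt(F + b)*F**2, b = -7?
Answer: -9758 + 25*I*sqrt(2) ≈ -9758.0 + 35.355*I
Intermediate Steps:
n(F) = F**2*sqrt(-7 + F) (n(F) = sqrt(F - 7)*F**2 = sqrt(-7 + F)*F**2 = F**2*sqrt(-7 + F))
n(5) + 119*(-82) = 5**2*sqrt(-7 + 5) + 119*(-82) = 25*sqrt(-2) - 9758 = 25*(I*sqrt(2)) - 9758 = 25*I*sqrt(2) - 9758 = -9758 + 25*I*sqrt(2)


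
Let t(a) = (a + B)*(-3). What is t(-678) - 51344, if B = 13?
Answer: -49349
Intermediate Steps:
t(a) = -39 - 3*a (t(a) = (a + 13)*(-3) = (13 + a)*(-3) = -39 - 3*a)
t(-678) - 51344 = (-39 - 3*(-678)) - 51344 = (-39 + 2034) - 51344 = 1995 - 51344 = -49349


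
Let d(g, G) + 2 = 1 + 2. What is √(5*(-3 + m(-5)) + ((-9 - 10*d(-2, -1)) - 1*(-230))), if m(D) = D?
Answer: 3*√19 ≈ 13.077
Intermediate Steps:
d(g, G) = 1 (d(g, G) = -2 + (1 + 2) = -2 + 3 = 1)
√(5*(-3 + m(-5)) + ((-9 - 10*d(-2, -1)) - 1*(-230))) = √(5*(-3 - 5) + ((-9 - 10*1) - 1*(-230))) = √(5*(-8) + ((-9 - 10) + 230)) = √(-40 + (-19 + 230)) = √(-40 + 211) = √171 = 3*√19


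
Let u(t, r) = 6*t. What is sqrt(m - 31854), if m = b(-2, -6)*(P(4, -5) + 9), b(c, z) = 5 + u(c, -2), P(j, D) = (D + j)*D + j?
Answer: 2*I*sqrt(7995) ≈ 178.83*I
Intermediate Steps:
P(j, D) = j + D*(D + j) (P(j, D) = D*(D + j) + j = j + D*(D + j))
b(c, z) = 5 + 6*c
m = -126 (m = (5 + 6*(-2))*((4 + (-5)**2 - 5*4) + 9) = (5 - 12)*((4 + 25 - 20) + 9) = -7*(9 + 9) = -7*18 = -126)
sqrt(m - 31854) = sqrt(-126 - 31854) = sqrt(-31980) = 2*I*sqrt(7995)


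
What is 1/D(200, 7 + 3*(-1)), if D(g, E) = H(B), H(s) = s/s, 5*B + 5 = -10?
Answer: 1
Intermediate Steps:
B = -3 (B = -1 + (1/5)*(-10) = -1 - 2 = -3)
H(s) = 1
D(g, E) = 1
1/D(200, 7 + 3*(-1)) = 1/1 = 1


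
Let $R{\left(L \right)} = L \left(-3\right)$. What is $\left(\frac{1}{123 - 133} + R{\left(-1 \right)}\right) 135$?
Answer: $\frac{783}{2} \approx 391.5$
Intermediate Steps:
$R{\left(L \right)} = - 3 L$
$\left(\frac{1}{123 - 133} + R{\left(-1 \right)}\right) 135 = \left(\frac{1}{123 - 133} - -3\right) 135 = \left(\frac{1}{-10} + 3\right) 135 = \left(- \frac{1}{10} + 3\right) 135 = \frac{29}{10} \cdot 135 = \frac{783}{2}$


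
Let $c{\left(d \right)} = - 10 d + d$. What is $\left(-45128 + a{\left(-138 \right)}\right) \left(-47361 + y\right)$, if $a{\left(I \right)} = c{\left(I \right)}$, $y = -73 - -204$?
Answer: $2072735780$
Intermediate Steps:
$c{\left(d \right)} = - 9 d$
$y = 131$ ($y = -73 + 204 = 131$)
$a{\left(I \right)} = - 9 I$
$\left(-45128 + a{\left(-138 \right)}\right) \left(-47361 + y\right) = \left(-45128 - -1242\right) \left(-47361 + 131\right) = \left(-45128 + 1242\right) \left(-47230\right) = \left(-43886\right) \left(-47230\right) = 2072735780$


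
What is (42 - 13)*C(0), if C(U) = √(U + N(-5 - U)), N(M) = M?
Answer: 29*I*√5 ≈ 64.846*I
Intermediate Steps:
C(U) = I*√5 (C(U) = √(U + (-5 - U)) = √(-5) = I*√5)
(42 - 13)*C(0) = (42 - 13)*(I*√5) = 29*(I*√5) = 29*I*√5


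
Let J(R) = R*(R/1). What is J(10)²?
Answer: 10000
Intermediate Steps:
J(R) = R² (J(R) = R*(R*1) = R*R = R²)
J(10)² = (10²)² = 100² = 10000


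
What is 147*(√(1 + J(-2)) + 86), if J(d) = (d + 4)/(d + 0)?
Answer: 12642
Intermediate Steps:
J(d) = (4 + d)/d
147*(√(1 + J(-2)) + 86) = 147*(√(1 + (4 - 2)/(-2)) + 86) = 147*(√(1 - ½*2) + 86) = 147*(√(1 - 1) + 86) = 147*(√0 + 86) = 147*(0 + 86) = 147*86 = 12642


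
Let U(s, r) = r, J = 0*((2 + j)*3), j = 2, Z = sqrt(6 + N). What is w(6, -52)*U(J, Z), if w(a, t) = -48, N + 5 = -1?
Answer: 0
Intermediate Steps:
N = -6 (N = -5 - 1 = -6)
Z = 0 (Z = sqrt(6 - 6) = sqrt(0) = 0)
J = 0 (J = 0*((2 + 2)*3) = 0*(4*3) = 0*12 = 0)
w(6, -52)*U(J, Z) = -48*0 = 0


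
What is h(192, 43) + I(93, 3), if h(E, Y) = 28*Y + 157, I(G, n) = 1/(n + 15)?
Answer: 24499/18 ≈ 1361.1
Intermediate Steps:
I(G, n) = 1/(15 + n)
h(E, Y) = 157 + 28*Y
h(192, 43) + I(93, 3) = (157 + 28*43) + 1/(15 + 3) = (157 + 1204) + 1/18 = 1361 + 1/18 = 24499/18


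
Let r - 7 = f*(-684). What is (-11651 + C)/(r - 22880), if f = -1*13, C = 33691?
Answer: -22040/13981 ≈ -1.5764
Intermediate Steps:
f = -13
r = 8899 (r = 7 - 13*(-684) = 7 + 8892 = 8899)
(-11651 + C)/(r - 22880) = (-11651 + 33691)/(8899 - 22880) = 22040/(-13981) = 22040*(-1/13981) = -22040/13981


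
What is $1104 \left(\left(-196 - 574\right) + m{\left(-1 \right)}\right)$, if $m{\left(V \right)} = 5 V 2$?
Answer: $-861120$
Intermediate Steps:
$m{\left(V \right)} = 10 V$
$1104 \left(\left(-196 - 574\right) + m{\left(-1 \right)}\right) = 1104 \left(\left(-196 - 574\right) + 10 \left(-1\right)\right) = 1104 \left(\left(-196 - 574\right) - 10\right) = 1104 \left(-770 - 10\right) = 1104 \left(-780\right) = -861120$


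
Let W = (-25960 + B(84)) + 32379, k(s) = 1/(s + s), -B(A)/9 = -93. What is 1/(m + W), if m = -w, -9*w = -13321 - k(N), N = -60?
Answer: 1080/6237961 ≈ 0.00017313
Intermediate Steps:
B(A) = 837 (B(A) = -9*(-93) = 837)
k(s) = 1/(2*s)
w = 1598519/1080 (w = -(-13321 - 1/(2*(-60)))/9 = -(-13321 - (-1)/(2*60))/9 = -(-13321 - 1*(-1/120))/9 = -(-13321 + 1/120)/9 = -1/9*(-1598519/120) = 1598519/1080 ≈ 1480.1)
W = 7256 (W = (-25960 + 837) + 32379 = -25123 + 32379 = 7256)
m = -1598519/1080 (m = -1*1598519/1080 = -1598519/1080 ≈ -1480.1)
1/(m + W) = 1/(-1598519/1080 + 7256) = 1/(6237961/1080) = 1080/6237961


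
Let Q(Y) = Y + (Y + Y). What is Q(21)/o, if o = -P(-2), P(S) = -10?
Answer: 63/10 ≈ 6.3000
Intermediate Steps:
Q(Y) = 3*Y (Q(Y) = Y + 2*Y = 3*Y)
o = 10 (o = -1*(-10) = 10)
Q(21)/o = (3*21)/10 = 63*(1/10) = 63/10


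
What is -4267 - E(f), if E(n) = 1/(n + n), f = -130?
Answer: -1109419/260 ≈ -4267.0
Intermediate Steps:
E(n) = 1/(2*n)
-4267 - E(f) = -4267 - 1/(2*(-130)) = -4267 - (-1)/(2*130) = -4267 - 1*(-1/260) = -4267 + 1/260 = -1109419/260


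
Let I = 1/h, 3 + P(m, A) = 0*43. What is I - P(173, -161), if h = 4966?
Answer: 14899/4966 ≈ 3.0002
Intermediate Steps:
P(m, A) = -3 (P(m, A) = -3 + 0*43 = -3 + 0 = -3)
I = 1/4966 ≈ 0.00020137
I - P(173, -161) = 1/4966 - 1*(-3) = 1/4966 + 3 = 14899/4966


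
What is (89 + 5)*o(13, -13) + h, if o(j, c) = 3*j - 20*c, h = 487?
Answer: 28593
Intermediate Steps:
o(j, c) = -20*c + 3*j
(89 + 5)*o(13, -13) + h = (89 + 5)*(-20*(-13) + 3*13) + 487 = 94*(260 + 39) + 487 = 94*299 + 487 = 28106 + 487 = 28593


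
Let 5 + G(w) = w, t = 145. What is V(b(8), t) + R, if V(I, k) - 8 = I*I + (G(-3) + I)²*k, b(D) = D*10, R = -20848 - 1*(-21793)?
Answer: 759033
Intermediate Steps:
G(w) = -5 + w
R = 945 (R = -20848 + 21793 = 945)
b(D) = 10*D
V(I, k) = 8 + I² + k*(-8 + I)² (V(I, k) = 8 + (I*I + ((-5 - 3) + I)²*k) = 8 + (I² + (-8 + I)²*k) = 8 + (I² + k*(-8 + I)²) = 8 + I² + k*(-8 + I)²)
V(b(8), t) + R = (8 + (10*8)² + 145*(-8 + 10*8)²) + 945 = (8 + 80² + 145*(-8 + 80)²) + 945 = (8 + 6400 + 145*72²) + 945 = (8 + 6400 + 145*5184) + 945 = (8 + 6400 + 751680) + 945 = 758088 + 945 = 759033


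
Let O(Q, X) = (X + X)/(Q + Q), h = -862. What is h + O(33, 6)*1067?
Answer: -668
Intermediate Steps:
O(Q, X) = X/Q (O(Q, X) = (2*X)/((2*Q)) = (2*X)*(1/(2*Q)) = X/Q)
h + O(33, 6)*1067 = -862 + (6/33)*1067 = -862 + (6*(1/33))*1067 = -862 + (2/11)*1067 = -862 + 194 = -668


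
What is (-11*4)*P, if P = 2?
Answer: -88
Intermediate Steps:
(-11*4)*P = -11*4*2 = -44*2 = -88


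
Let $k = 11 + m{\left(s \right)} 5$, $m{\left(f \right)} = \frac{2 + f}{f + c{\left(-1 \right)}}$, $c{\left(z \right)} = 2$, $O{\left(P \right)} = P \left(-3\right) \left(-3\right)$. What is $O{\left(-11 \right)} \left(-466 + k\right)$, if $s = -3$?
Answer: $44550$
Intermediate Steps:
$O{\left(P \right)} = 9 P$ ($O{\left(P \right)} = - 3 P \left(-3\right) = 9 P$)
$m{\left(f \right)} = 1$ ($m{\left(f \right)} = \frac{2 + f}{f + 2} = \frac{2 + f}{2 + f} = 1$)
$k = 16$ ($k = 11 + 1 \cdot 5 = 11 + 5 = 16$)
$O{\left(-11 \right)} \left(-466 + k\right) = 9 \left(-11\right) \left(-466 + 16\right) = \left(-99\right) \left(-450\right) = 44550$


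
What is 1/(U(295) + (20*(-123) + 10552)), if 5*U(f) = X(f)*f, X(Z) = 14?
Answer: 1/8918 ≈ 0.00011213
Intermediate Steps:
U(f) = 14*f/5 (U(f) = (14*f)/5 = 14*f/5)
1/(U(295) + (20*(-123) + 10552)) = 1/((14/5)*295 + (20*(-123) + 10552)) = 1/(826 + (-2460 + 10552)) = 1/(826 + 8092) = 1/8918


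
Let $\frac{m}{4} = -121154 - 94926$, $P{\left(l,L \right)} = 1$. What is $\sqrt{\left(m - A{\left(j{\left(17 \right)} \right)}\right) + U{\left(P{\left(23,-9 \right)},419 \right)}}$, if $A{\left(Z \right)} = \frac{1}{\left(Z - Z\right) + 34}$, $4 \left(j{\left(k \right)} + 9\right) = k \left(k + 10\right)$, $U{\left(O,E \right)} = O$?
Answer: $\frac{i \sqrt{999152798}}{34} \approx 929.69 i$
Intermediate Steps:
$j{\left(k \right)} = -9 + \frac{k \left(10 + k\right)}{4}$ ($j{\left(k \right)} = -9 + \frac{k \left(k + 10\right)}{4} = -9 + \frac{k \left(10 + k\right)}{4}$)
$A{\left(Z \right)} = \frac{1}{34}$ ($A{\left(Z \right)} = \frac{1}{0 + 34} = \frac{1}{34}$)
$m = -864320$ ($m = 4 \left(-121154 - 94926\right) = 4 \left(-216080\right) = -864320$)
$\sqrt{\left(m - A{\left(j{\left(17 \right)} \right)}\right) + U{\left(P{\left(23,-9 \right)},419 \right)}} = \sqrt{\left(-864320 - \frac{1}{34}\right) + 1} = \sqrt{- \frac{29386881}{34} + 1} = \sqrt{- \frac{29386847}{34}} = \frac{i \sqrt{999152798}}{34}$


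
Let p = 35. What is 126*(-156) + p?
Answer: -19621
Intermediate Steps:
126*(-156) + p = 126*(-156) + 35 = -19656 + 35 = -19621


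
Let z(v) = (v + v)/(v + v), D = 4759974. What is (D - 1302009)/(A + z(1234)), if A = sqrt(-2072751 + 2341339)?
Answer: -1152655/89529 + 2305310*sqrt(67147)/89529 ≈ 6659.5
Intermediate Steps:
A = 2*sqrt(67147) (A = sqrt(268588) = 2*sqrt(67147) ≈ 518.25)
z(v) = 1 (z(v) = (2*v)/((2*v)) = (2*v)*(1/(2*v)) = 1)
(D - 1302009)/(A + z(1234)) = (4759974 - 1302009)/(2*sqrt(67147) + 1) = 3457965/(1 + 2*sqrt(67147))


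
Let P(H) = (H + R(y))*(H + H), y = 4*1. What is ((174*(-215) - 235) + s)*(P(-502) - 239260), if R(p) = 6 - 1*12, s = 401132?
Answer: 98422101964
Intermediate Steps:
y = 4
R(p) = -6 (R(p) = 6 - 12 = -6)
P(H) = 2*H*(-6 + H) (P(H) = (H - 6)*(H + H) = (-6 + H)*(2*H) = 2*H*(-6 + H))
((174*(-215) - 235) + s)*(P(-502) - 239260) = ((174*(-215) - 235) + 401132)*(2*(-502)*(-6 - 502) - 239260) = ((-37410 - 235) + 401132)*(2*(-502)*(-508) - 239260) = (-37645 + 401132)*(510032 - 239260) = 363487*270772 = 98422101964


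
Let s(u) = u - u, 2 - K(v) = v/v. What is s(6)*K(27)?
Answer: 0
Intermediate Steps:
K(v) = 1 (K(v) = 2 - v/v = 2 - 1*1 = 2 - 1 = 1)
s(u) = 0
s(6)*K(27) = 0*1 = 0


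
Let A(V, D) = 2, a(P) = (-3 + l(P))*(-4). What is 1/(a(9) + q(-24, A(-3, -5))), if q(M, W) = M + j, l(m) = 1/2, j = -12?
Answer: -1/26 ≈ -0.038462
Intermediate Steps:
l(m) = ½ (l(m) = 1*(½) = ½)
a(P) = 10 (a(P) = (-3 + ½)*(-4) = -5/2*(-4) = 10)
q(M, W) = -12 + M (q(M, W) = M - 12 = -12 + M)
1/(a(9) + q(-24, A(-3, -5))) = 1/(10 + (-12 - 24)) = 1/(10 - 36) = 1/(-26) = -1/26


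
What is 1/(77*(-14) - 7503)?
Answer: -1/8581 ≈ -0.00011654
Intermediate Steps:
1/(77*(-14) - 7503) = 1/(-1078 - 7503) = 1/(-8581) = -1/8581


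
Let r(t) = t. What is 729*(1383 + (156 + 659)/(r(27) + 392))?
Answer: 423032868/419 ≈ 1.0096e+6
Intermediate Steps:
729*(1383 + (156 + 659)/(r(27) + 392)) = 729*(1383 + (156 + 659)/(27 + 392)) = 729*(1383 + 815/419) = 729*(580292/419) = 423032868/419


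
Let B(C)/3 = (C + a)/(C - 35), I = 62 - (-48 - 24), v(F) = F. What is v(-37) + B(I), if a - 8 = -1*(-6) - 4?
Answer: -359/11 ≈ -32.636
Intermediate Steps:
a = 10 (a = 8 + (-1*(-6) - 4) = 8 + (6 - 4) = 8 + 2 = 10)
I = 134 (I = 62 - 1*(-72) = 62 + 72 = 134)
B(C) = 3*(10 + C)/(-35 + C) (B(C) = 3*((C + 10)/(C - 35)) = 3*((10 + C)/(-35 + C)) = 3*(10 + C)/(-35 + C))
v(-37) + B(I) = -37 + 3*(10 + 134)/(-35 + 134) = -37 + 3*144/99 = -37 + 3*(1/99)*144 = -37 + 48/11 = -359/11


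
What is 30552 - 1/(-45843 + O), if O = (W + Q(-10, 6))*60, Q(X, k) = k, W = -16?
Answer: 1418926537/46443 ≈ 30552.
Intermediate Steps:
O = -600 (O = (-16 + 6)*60 = -10*60 = -600)
30552 - 1/(-45843 + O) = 30552 - 1/(-45843 - 600) = 30552 - 1/(-46443) = 30552 - 1*(-1/46443) = 30552 + 1/46443 = 1418926537/46443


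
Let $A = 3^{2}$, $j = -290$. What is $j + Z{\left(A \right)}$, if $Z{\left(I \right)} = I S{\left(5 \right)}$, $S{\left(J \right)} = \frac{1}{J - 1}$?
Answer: $- \frac{1151}{4} \approx -287.75$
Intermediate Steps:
$S{\left(J \right)} = \frac{1}{-1 + J}$
$A = 9$
$Z{\left(I \right)} = \frac{I}{4}$ ($Z{\left(I \right)} = \frac{I}{-1 + 5} = \frac{I}{4}$)
$j + Z{\left(A \right)} = -290 + \frac{1}{4} \cdot 9 = -290 + \frac{9}{4} = - \frac{1151}{4}$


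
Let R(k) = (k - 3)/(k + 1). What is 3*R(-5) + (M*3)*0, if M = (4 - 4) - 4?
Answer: 6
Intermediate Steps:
M = -4 (M = 0 - 4 = -4)
R(k) = (-3 + k)/(1 + k)
3*R(-5) + (M*3)*0 = 3*((-3 - 5)/(1 - 5)) - 4*3*0 = 3*(-8/(-4)) - 12*0 = 3*(-1/4*(-8)) + 0 = 3*2 + 0 = 6 + 0 = 6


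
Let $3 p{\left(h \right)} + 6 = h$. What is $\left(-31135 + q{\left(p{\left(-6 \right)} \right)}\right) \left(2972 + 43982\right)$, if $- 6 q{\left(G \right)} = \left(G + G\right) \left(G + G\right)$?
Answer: $- \frac{4387240898}{3} \approx -1.4624 \cdot 10^{9}$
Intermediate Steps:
$p{\left(h \right)} = -2 + \frac{h}{3}$
$q{\left(G \right)} = - \frac{2 G^{2}}{3}$ ($q{\left(G \right)} = - \frac{\left(G + G\right) \left(G + G\right)}{6} = - \frac{2 G 2 G}{6} = - \frac{4 G^{2}}{6} = - \frac{2 G^{2}}{3}$)
$\left(-31135 + q{\left(p{\left(-6 \right)} \right)}\right) \left(2972 + 43982\right) = \left(-31135 - \frac{2 \left(-2 + \frac{1}{3} \left(-6\right)\right)^{2}}{3}\right) \left(2972 + 43982\right) = \left(-31135 - \frac{2 \left(-2 - 2\right)^{2}}{3}\right) 46954 = \left(-31135 - \frac{2 \left(-4\right)^{2}}{3}\right) 46954 = \left(-31135 - \frac{32}{3}\right) 46954 = \left(- \frac{93437}{3}\right) 46954 = - \frac{4387240898}{3}$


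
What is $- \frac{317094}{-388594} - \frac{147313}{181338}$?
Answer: $\frac{128121925}{35233429386} \approx 0.0036364$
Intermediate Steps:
$- \frac{317094}{-388594} - \frac{147313}{181338} = \left(-317094\right) \left(- \frac{1}{388594}\right) - \frac{147313}{181338} = \frac{158547}{194297} - \frac{147313}{181338} = \frac{128121925}{35233429386}$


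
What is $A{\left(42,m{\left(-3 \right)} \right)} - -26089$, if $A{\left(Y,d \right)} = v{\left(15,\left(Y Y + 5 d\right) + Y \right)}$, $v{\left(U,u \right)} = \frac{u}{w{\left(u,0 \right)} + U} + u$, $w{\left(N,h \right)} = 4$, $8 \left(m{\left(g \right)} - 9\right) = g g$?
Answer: $\frac{1065647}{38} \approx 28043.0$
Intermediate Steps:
$m{\left(g \right)} = 9 + \frac{g^{2}}{8}$ ($m{\left(g \right)} = 9 + \frac{g g}{8} = 9 + \frac{g^{2}}{8}$)
$v{\left(U,u \right)} = u + \frac{u}{4 + U}$ ($v{\left(U,u \right)} = \frac{u}{4 + U} + u = u + \frac{u}{4 + U}$)
$A{\left(Y,d \right)} = \frac{20 Y}{19} + \frac{20 Y^{2}}{19} + \frac{100 d}{19}$ ($A{\left(Y,d \right)} = \frac{\left(\left(Y Y + 5 d\right) + Y\right) \left(5 + 15\right)}{4 + 15} = \left(\left(Y^{2} + 5 d\right) + Y\right) \frac{1}{19} \cdot 20 = \left(Y + Y^{2} + 5 d\right) \frac{1}{19} \cdot 20 = \frac{20 Y}{19} + \frac{20 Y^{2}}{19} + \frac{100 d}{19}$)
$A{\left(42,m{\left(-3 \right)} \right)} - -26089 = \left(\frac{20}{19} \cdot 42 + \frac{20 \cdot 42^{2}}{19} + \frac{100 \left(9 + \frac{\left(-3\right)^{2}}{8}\right)}{19}\right) - -26089 = \left(\frac{840}{19} + \frac{20}{19} \cdot 1764 + \frac{100 \left(9 + \frac{1}{8} \cdot 9\right)}{19}\right) + 26089 = \left(\frac{840}{19} + \frac{35280}{19} + \frac{100 \left(9 + \frac{9}{8}\right)}{19}\right) + 26089 = \left(\frac{840}{19} + \frac{35280}{19} + \frac{100}{19} \cdot \frac{81}{8}\right) + 26089 = \left(\frac{840}{19} + \frac{35280}{19} + \frac{2025}{38}\right) + 26089 = \frac{74265}{38} + 26089 = \frac{1065647}{38}$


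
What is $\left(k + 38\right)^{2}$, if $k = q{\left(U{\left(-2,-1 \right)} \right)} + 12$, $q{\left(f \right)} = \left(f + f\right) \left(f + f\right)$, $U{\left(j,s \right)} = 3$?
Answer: $7396$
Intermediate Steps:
$q{\left(f \right)} = 4 f^{2}$ ($q{\left(f \right)} = 2 f 2 f = 4 f^{2}$)
$k = 48$ ($k = 4 \cdot 3^{2} + 12 = 4 \cdot 9 + 12 = 36 + 12 = 48$)
$\left(k + 38\right)^{2} = \left(48 + 38\right)^{2} = 86^{2} = 7396$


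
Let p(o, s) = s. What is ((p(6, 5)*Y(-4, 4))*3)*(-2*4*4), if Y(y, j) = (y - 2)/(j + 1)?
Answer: 576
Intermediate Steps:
Y(y, j) = (-2 + y)/(1 + j)
((p(6, 5)*Y(-4, 4))*3)*(-2*4*4) = ((5*((-2 - 4)/(1 + 4)))*3)*(-2*4*4) = ((5*(-6/5))*3)*(-8*4) = ((5*((⅕)*(-6)))*3)*(-32) = ((5*(-6/5))*3)*(-32) = -6*3*(-32) = -18*(-32) = 576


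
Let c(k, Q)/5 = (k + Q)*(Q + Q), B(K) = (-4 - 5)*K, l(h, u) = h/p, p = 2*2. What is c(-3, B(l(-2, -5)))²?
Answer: 18225/4 ≈ 4556.3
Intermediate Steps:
p = 4
l(h, u) = h/4
B(K) = -9*K
c(k, Q) = 10*Q*(Q + k) (c(k, Q) = 5*((k + Q)*(Q + Q)) = 5*((Q + k)*(2*Q)) = 5*(2*Q*(Q + k)) = 10*Q*(Q + k))
c(-3, B(l(-2, -5)))² = (10*(-9*(-2)/4)*(-9*(-2)/4 - 3))² = (10*(-9*(-½))*(-9*(-½) - 3))² = (10*(9/2)*(9/2 - 3))² = (10*(9/2)*(3/2))² = (135/2)² = 18225/4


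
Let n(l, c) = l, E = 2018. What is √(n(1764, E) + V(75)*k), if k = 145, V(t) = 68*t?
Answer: 4*√46329 ≈ 860.97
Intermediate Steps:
√(n(1764, E) + V(75)*k) = √(1764 + (68*75)*145) = √(1764 + 5100*145) = √(1764 + 739500) = √741264 = 4*√46329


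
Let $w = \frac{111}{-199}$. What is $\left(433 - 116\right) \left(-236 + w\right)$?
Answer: $- \frac{14922775}{199} \approx -74989.0$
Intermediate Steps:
$w = - \frac{111}{199}$ ($w = 111 \left(- \frac{1}{199}\right) = - \frac{111}{199} \approx -0.55779$)
$\left(433 - 116\right) \left(-236 + w\right) = \left(433 - 116\right) \left(-236 - \frac{111}{199}\right) = 317 \left(- \frac{47075}{199}\right) = - \frac{14922775}{199}$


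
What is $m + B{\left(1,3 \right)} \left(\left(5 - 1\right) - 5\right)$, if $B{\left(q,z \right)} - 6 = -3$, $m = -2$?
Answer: $-5$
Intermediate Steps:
$B{\left(q,z \right)} = 3$ ($B{\left(q,z \right)} = 6 - 3 = 3$)
$m + B{\left(1,3 \right)} \left(\left(5 - 1\right) - 5\right) = -2 + 3 \left(\left(5 - 1\right) - 5\right) = -2 + 3 \left(4 - 5\right) = -2 + 3 \left(-1\right) = -2 - 3 = -5$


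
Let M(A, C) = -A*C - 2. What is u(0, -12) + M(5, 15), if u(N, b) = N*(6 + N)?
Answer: -77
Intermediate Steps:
M(A, C) = -2 - A*C (M(A, C) = -A*C - 2 = -2 - A*C)
u(0, -12) + M(5, 15) = 0*(6 + 0) + (-2 - 1*5*15) = 0*6 + (-2 - 75) = 0 - 77 = -77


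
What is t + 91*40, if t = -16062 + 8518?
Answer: -3904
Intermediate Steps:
t = -7544
t + 91*40 = -7544 + 91*40 = -7544 + 3640 = -3904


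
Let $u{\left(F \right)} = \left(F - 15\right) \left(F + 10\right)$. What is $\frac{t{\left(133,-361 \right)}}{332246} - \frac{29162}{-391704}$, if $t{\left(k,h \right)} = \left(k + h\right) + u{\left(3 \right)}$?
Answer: $\frac{2384635879}{32535521796} \approx 0.073293$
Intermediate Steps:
$u{\left(F \right)} = \left(-15 + F\right) \left(10 + F\right)$
$t{\left(k,h \right)} = -156 + h + k$ ($t{\left(k,h \right)} = \left(k + h\right) - \left(165 - 9\right) = \left(h + k\right) - 156 = -156 + h + k$)
$\frac{t{\left(133,-361 \right)}}{332246} - \frac{29162}{-391704} = \frac{-156 - 361 + 133}{332246} - \frac{29162}{-391704} = \left(-384\right) \frac{1}{332246} - - \frac{14581}{195852} = - \frac{192}{166123} + \frac{14581}{195852} = \frac{2384635879}{32535521796}$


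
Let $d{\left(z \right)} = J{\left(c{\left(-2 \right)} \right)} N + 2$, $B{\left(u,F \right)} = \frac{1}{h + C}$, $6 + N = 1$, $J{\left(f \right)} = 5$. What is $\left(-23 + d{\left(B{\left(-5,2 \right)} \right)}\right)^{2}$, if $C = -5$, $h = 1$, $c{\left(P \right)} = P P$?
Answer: $2116$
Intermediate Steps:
$c{\left(P \right)} = P^{2}$
$N = -5$ ($N = -6 + 1 = -5$)
$B{\left(u,F \right)} = - \frac{1}{4}$ ($B{\left(u,F \right)} = \frac{1}{1 - 5} = \frac{1}{-4} = - \frac{1}{4}$)
$d{\left(z \right)} = -23$ ($d{\left(z \right)} = 5 \left(-5\right) + 2 = -25 + 2 = -23$)
$\left(-23 + d{\left(B{\left(-5,2 \right)} \right)}\right)^{2} = \left(-23 - 23\right)^{2} = \left(-46\right)^{2} = 2116$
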